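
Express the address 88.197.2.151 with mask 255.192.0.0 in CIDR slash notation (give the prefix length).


Binary: 11111111.11000000.00000000.00000000
Count leading 1s
Prefix: /10


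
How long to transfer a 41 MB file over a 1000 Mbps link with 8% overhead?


Effective throughput = 1000 * (1 - 8/100) = 920 Mbps
File size in Mb = 41 * 8 = 328 Mb
Time = 328 / 920
Time = 0.3565 seconds


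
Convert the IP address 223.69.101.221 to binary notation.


223 = 11011111
69 = 01000101
101 = 01100101
221 = 11011101
Binary: 11011111.01000101.01100101.11011101


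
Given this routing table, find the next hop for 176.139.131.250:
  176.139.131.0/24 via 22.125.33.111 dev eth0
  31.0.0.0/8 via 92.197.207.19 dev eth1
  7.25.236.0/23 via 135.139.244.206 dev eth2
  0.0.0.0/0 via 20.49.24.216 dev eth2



Longest prefix match for 176.139.131.250:
  /24 176.139.131.0: MATCH
  /8 31.0.0.0: no
  /23 7.25.236.0: no
  /0 0.0.0.0: MATCH
Selected: next-hop 22.125.33.111 via eth0 (matched /24)


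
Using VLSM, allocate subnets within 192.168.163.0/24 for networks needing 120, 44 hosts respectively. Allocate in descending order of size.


120 hosts -> /25 (126 usable): 192.168.163.0/25
44 hosts -> /26 (62 usable): 192.168.163.128/26
Allocation: 192.168.163.0/25 (120 hosts, 126 usable); 192.168.163.128/26 (44 hosts, 62 usable)


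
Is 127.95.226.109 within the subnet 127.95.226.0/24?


Subnet network: 127.95.226.0
Test IP AND mask: 127.95.226.0
Yes, 127.95.226.109 is in 127.95.226.0/24


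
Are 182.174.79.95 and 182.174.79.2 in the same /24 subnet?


Mask: 255.255.255.0
182.174.79.95 AND mask = 182.174.79.0
182.174.79.2 AND mask = 182.174.79.0
Yes, same subnet (182.174.79.0)


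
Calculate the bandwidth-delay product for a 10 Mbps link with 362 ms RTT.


BDP = bandwidth * RTT
= 10 Mbps * 362 ms
= 10 * 1e6 * 362 / 1000 bits
= 3620000 bits
= 452500 bytes
= 441.8945 KB
BDP = 3620000 bits (452500 bytes)


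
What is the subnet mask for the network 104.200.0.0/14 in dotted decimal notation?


/14 means 14 network bits, 18 host bits
Binary: 11111111111111000000000000000000
Mask: 255.252.0.0


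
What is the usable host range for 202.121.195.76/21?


Network: 202.121.192.0
Broadcast: 202.121.199.255
First usable = network + 1
Last usable = broadcast - 1
Range: 202.121.192.1 to 202.121.199.254


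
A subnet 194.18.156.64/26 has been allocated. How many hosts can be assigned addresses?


Host bits = 32 - 26 = 6
Total addresses = 2^6 = 64
Usable = total - 2 (network and broadcast)
Usable hosts: 62


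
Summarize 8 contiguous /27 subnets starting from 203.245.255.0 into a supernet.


Original prefix: /27
Number of subnets: 8 = 2^3
New prefix = 27 - 3 = 24
Supernet: 203.245.255.0/24


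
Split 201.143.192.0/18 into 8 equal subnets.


New prefix = 18 + 3 = 21
Each subnet has 2048 addresses
  201.143.192.0/21
  201.143.200.0/21
  201.143.208.0/21
  201.143.216.0/21
  201.143.224.0/21
  201.143.232.0/21
  201.143.240.0/21
  201.143.248.0/21
Subnets: 201.143.192.0/21, 201.143.200.0/21, 201.143.208.0/21, 201.143.216.0/21, 201.143.224.0/21, 201.143.232.0/21, 201.143.240.0/21, 201.143.248.0/21


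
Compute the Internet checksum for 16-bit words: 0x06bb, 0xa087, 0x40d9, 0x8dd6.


Sum all words (with carry folding):
+ 0x06bb = 0x06bb
+ 0xa087 = 0xa742
+ 0x40d9 = 0xe81b
+ 0x8dd6 = 0x75f2
One's complement: ~0x75f2
Checksum = 0x8a0d


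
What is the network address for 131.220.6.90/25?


IP:   10000011.11011100.00000110.01011010
Mask: 11111111.11111111.11111111.10000000
AND operation:
Net:  10000011.11011100.00000110.00000000
Network: 131.220.6.0/25


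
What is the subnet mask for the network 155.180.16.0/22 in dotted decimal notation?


/22 means 22 network bits, 10 host bits
Binary: 11111111111111111111110000000000
Mask: 255.255.252.0


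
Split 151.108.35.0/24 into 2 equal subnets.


New prefix = 24 + 1 = 25
Each subnet has 128 addresses
  151.108.35.0/25
  151.108.35.128/25
Subnets: 151.108.35.0/25, 151.108.35.128/25


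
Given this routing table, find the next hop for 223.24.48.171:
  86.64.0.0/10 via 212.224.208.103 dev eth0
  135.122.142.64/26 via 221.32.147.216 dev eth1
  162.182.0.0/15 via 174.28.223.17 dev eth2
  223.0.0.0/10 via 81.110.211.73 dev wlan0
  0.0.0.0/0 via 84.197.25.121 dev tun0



Longest prefix match for 223.24.48.171:
  /10 86.64.0.0: no
  /26 135.122.142.64: no
  /15 162.182.0.0: no
  /10 223.0.0.0: MATCH
  /0 0.0.0.0: MATCH
Selected: next-hop 81.110.211.73 via wlan0 (matched /10)


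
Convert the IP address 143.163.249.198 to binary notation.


143 = 10001111
163 = 10100011
249 = 11111001
198 = 11000110
Binary: 10001111.10100011.11111001.11000110


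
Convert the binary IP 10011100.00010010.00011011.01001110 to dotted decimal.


10011100 = 156
00010010 = 18
00011011 = 27
01001110 = 78
IP: 156.18.27.78


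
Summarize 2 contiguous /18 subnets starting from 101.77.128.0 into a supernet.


Original prefix: /18
Number of subnets: 2 = 2^1
New prefix = 18 - 1 = 17
Supernet: 101.77.128.0/17


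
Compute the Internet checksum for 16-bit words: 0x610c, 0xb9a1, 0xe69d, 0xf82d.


Sum all words (with carry folding):
+ 0x610c = 0x610c
+ 0xb9a1 = 0x1aae
+ 0xe69d = 0x014c
+ 0xf82d = 0xf979
One's complement: ~0xf979
Checksum = 0x0686


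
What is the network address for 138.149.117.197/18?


IP:   10001010.10010101.01110101.11000101
Mask: 11111111.11111111.11000000.00000000
AND operation:
Net:  10001010.10010101.01000000.00000000
Network: 138.149.64.0/18


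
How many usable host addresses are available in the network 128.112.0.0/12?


Host bits = 32 - 12 = 20
Total addresses = 2^20 = 1048576
Usable = total - 2 (network and broadcast)
Usable hosts: 1048574


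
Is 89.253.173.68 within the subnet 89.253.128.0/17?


Subnet network: 89.253.128.0
Test IP AND mask: 89.253.128.0
Yes, 89.253.173.68 is in 89.253.128.0/17


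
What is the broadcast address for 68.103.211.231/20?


Network: 68.103.208.0/20
Host bits = 12
Set all host bits to 1:
Broadcast: 68.103.223.255


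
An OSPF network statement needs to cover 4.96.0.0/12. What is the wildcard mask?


Subnet mask: 255.240.0.0
Wildcard = 255.255.255.255 - subnet mask
255 - 255 = 0
255 - 240 = 15
255 - 0 = 255
255 - 0 = 255
Wildcard: 0.15.255.255


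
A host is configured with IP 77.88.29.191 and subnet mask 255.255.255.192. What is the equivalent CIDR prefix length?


Binary: 11111111.11111111.11111111.11000000
Count leading 1s
Prefix: /26


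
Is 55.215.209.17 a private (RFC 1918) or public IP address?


RFC 1918 private ranges:
  10.0.0.0/8 (10.0.0.0 - 10.255.255.255)
  172.16.0.0/12 (172.16.0.0 - 172.31.255.255)
  192.168.0.0/16 (192.168.0.0 - 192.168.255.255)
Public (not in any RFC 1918 range)


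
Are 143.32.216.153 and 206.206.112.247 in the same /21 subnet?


Mask: 255.255.248.0
143.32.216.153 AND mask = 143.32.216.0
206.206.112.247 AND mask = 206.206.112.0
No, different subnets (143.32.216.0 vs 206.206.112.0)


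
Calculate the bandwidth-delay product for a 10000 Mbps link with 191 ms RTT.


BDP = bandwidth * RTT
= 10000 Mbps * 191 ms
= 10000 * 1e6 * 191 / 1000 bits
= 1910000000 bits
= 238750000 bytes
= 233154.2969 KB
BDP = 1910000000 bits (238750000 bytes)


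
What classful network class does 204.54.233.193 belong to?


First octet: 204
Binary: 11001100
110xxxxx -> Class C (192-223)
Class C, default mask 255.255.255.0 (/24)


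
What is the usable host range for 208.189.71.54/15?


Network: 208.188.0.0
Broadcast: 208.189.255.255
First usable = network + 1
Last usable = broadcast - 1
Range: 208.188.0.1 to 208.189.255.254


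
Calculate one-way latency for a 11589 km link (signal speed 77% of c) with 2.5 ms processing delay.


Speed = 0.77 * 3e5 km/s = 231000 km/s
Propagation delay = 11589 / 231000 = 0.0502 s = 50.1688 ms
Processing delay = 2.5 ms
Total one-way latency = 52.6688 ms


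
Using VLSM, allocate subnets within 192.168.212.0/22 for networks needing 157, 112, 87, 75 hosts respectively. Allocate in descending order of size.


157 hosts -> /24 (254 usable): 192.168.212.0/24
112 hosts -> /25 (126 usable): 192.168.213.0/25
87 hosts -> /25 (126 usable): 192.168.213.128/25
75 hosts -> /25 (126 usable): 192.168.214.0/25
Allocation: 192.168.212.0/24 (157 hosts, 254 usable); 192.168.213.0/25 (112 hosts, 126 usable); 192.168.213.128/25 (87 hosts, 126 usable); 192.168.214.0/25 (75 hosts, 126 usable)


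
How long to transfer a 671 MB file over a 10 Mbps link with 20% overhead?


Effective throughput = 10 * (1 - 20/100) = 8 Mbps
File size in Mb = 671 * 8 = 5368 Mb
Time = 5368 / 8
Time = 671 seconds


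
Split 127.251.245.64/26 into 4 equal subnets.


New prefix = 26 + 2 = 28
Each subnet has 16 addresses
  127.251.245.64/28
  127.251.245.80/28
  127.251.245.96/28
  127.251.245.112/28
Subnets: 127.251.245.64/28, 127.251.245.80/28, 127.251.245.96/28, 127.251.245.112/28


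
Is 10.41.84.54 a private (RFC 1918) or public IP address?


RFC 1918 private ranges:
  10.0.0.0/8 (10.0.0.0 - 10.255.255.255)
  172.16.0.0/12 (172.16.0.0 - 172.31.255.255)
  192.168.0.0/16 (192.168.0.0 - 192.168.255.255)
Private (in 10.0.0.0/8)


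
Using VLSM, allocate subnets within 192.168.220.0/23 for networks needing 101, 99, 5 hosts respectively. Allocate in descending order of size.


101 hosts -> /25 (126 usable): 192.168.220.0/25
99 hosts -> /25 (126 usable): 192.168.220.128/25
5 hosts -> /29 (6 usable): 192.168.221.0/29
Allocation: 192.168.220.0/25 (101 hosts, 126 usable); 192.168.220.128/25 (99 hosts, 126 usable); 192.168.221.0/29 (5 hosts, 6 usable)


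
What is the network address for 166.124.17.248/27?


IP:   10100110.01111100.00010001.11111000
Mask: 11111111.11111111.11111111.11100000
AND operation:
Net:  10100110.01111100.00010001.11100000
Network: 166.124.17.224/27


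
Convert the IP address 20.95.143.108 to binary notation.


20 = 00010100
95 = 01011111
143 = 10001111
108 = 01101100
Binary: 00010100.01011111.10001111.01101100


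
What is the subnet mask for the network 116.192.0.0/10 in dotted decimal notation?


/10 means 10 network bits, 22 host bits
Binary: 11111111110000000000000000000000
Mask: 255.192.0.0


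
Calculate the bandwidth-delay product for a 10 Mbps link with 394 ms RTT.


BDP = bandwidth * RTT
= 10 Mbps * 394 ms
= 10 * 1e6 * 394 / 1000 bits
= 3940000 bits
= 492500 bytes
= 480.957 KB
BDP = 3940000 bits (492500 bytes)


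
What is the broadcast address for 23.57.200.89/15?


Network: 23.56.0.0/15
Host bits = 17
Set all host bits to 1:
Broadcast: 23.57.255.255


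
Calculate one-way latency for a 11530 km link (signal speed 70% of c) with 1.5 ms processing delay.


Speed = 0.7 * 3e5 km/s = 210000 km/s
Propagation delay = 11530 / 210000 = 0.0549 s = 54.9048 ms
Processing delay = 1.5 ms
Total one-way latency = 56.4048 ms


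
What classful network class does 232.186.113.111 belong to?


First octet: 232
Binary: 11101000
1110xxxx -> Class D (224-239)
Class D (multicast), default mask N/A


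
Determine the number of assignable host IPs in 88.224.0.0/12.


Host bits = 32 - 12 = 20
Total addresses = 2^20 = 1048576
Usable = total - 2 (network and broadcast)
Usable hosts: 1048574


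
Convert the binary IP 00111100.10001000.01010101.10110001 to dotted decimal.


00111100 = 60
10001000 = 136
01010101 = 85
10110001 = 177
IP: 60.136.85.177


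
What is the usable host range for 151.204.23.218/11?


Network: 151.192.0.0
Broadcast: 151.223.255.255
First usable = network + 1
Last usable = broadcast - 1
Range: 151.192.0.1 to 151.223.255.254


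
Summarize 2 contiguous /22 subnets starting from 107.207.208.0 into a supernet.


Original prefix: /22
Number of subnets: 2 = 2^1
New prefix = 22 - 1 = 21
Supernet: 107.207.208.0/21


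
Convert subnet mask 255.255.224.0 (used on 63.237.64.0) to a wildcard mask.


Subnet mask: 255.255.224.0
Wildcard = 255.255.255.255 - subnet mask
255 - 255 = 0
255 - 255 = 0
255 - 224 = 31
255 - 0 = 255
Wildcard: 0.0.31.255


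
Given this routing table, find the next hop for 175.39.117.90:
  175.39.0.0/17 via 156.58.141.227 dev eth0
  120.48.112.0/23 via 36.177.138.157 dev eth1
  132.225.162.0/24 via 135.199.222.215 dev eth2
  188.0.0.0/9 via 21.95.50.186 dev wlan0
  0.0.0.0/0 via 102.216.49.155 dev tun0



Longest prefix match for 175.39.117.90:
  /17 175.39.0.0: MATCH
  /23 120.48.112.0: no
  /24 132.225.162.0: no
  /9 188.0.0.0: no
  /0 0.0.0.0: MATCH
Selected: next-hop 156.58.141.227 via eth0 (matched /17)


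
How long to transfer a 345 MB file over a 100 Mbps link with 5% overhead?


Effective throughput = 100 * (1 - 5/100) = 95 Mbps
File size in Mb = 345 * 8 = 2760 Mb
Time = 2760 / 95
Time = 29.0526 seconds


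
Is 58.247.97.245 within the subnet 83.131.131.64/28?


Subnet network: 83.131.131.64
Test IP AND mask: 58.247.97.240
No, 58.247.97.245 is not in 83.131.131.64/28


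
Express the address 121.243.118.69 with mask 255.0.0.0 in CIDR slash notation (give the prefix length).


Binary: 11111111.00000000.00000000.00000000
Count leading 1s
Prefix: /8


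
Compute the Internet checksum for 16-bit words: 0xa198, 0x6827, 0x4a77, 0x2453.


Sum all words (with carry folding):
+ 0xa198 = 0xa198
+ 0x6827 = 0x09c0
+ 0x4a77 = 0x5437
+ 0x2453 = 0x788a
One's complement: ~0x788a
Checksum = 0x8775


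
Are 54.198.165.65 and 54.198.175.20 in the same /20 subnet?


Mask: 255.255.240.0
54.198.165.65 AND mask = 54.198.160.0
54.198.175.20 AND mask = 54.198.160.0
Yes, same subnet (54.198.160.0)


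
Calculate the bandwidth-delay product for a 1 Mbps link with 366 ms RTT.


BDP = bandwidth * RTT
= 1 Mbps * 366 ms
= 1 * 1e6 * 366 / 1000 bits
= 366000 bits
= 45750 bytes
= 44.6777 KB
BDP = 366000 bits (45750 bytes)


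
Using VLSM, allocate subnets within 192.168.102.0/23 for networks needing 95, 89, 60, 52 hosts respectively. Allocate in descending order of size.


95 hosts -> /25 (126 usable): 192.168.102.0/25
89 hosts -> /25 (126 usable): 192.168.102.128/25
60 hosts -> /26 (62 usable): 192.168.103.0/26
52 hosts -> /26 (62 usable): 192.168.103.64/26
Allocation: 192.168.102.0/25 (95 hosts, 126 usable); 192.168.102.128/25 (89 hosts, 126 usable); 192.168.103.0/26 (60 hosts, 62 usable); 192.168.103.64/26 (52 hosts, 62 usable)


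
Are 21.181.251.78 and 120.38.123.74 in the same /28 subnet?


Mask: 255.255.255.240
21.181.251.78 AND mask = 21.181.251.64
120.38.123.74 AND mask = 120.38.123.64
No, different subnets (21.181.251.64 vs 120.38.123.64)


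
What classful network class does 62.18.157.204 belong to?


First octet: 62
Binary: 00111110
0xxxxxxx -> Class A (1-126)
Class A, default mask 255.0.0.0 (/8)


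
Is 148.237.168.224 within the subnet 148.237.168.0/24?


Subnet network: 148.237.168.0
Test IP AND mask: 148.237.168.0
Yes, 148.237.168.224 is in 148.237.168.0/24


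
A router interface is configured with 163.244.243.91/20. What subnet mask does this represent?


/20 means 20 network bits, 12 host bits
Binary: 11111111111111111111000000000000
Mask: 255.255.240.0


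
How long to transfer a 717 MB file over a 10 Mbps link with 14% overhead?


Effective throughput = 10 * (1 - 14/100) = 8.6 Mbps
File size in Mb = 717 * 8 = 5736 Mb
Time = 5736 / 8.6
Time = 666.9767 seconds


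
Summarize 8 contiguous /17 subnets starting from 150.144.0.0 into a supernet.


Original prefix: /17
Number of subnets: 8 = 2^3
New prefix = 17 - 3 = 14
Supernet: 150.144.0.0/14


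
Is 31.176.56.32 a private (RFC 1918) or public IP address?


RFC 1918 private ranges:
  10.0.0.0/8 (10.0.0.0 - 10.255.255.255)
  172.16.0.0/12 (172.16.0.0 - 172.31.255.255)
  192.168.0.0/16 (192.168.0.0 - 192.168.255.255)
Public (not in any RFC 1918 range)


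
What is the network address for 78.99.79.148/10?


IP:   01001110.01100011.01001111.10010100
Mask: 11111111.11000000.00000000.00000000
AND operation:
Net:  01001110.01000000.00000000.00000000
Network: 78.64.0.0/10


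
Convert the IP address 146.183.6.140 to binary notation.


146 = 10010010
183 = 10110111
6 = 00000110
140 = 10001100
Binary: 10010010.10110111.00000110.10001100


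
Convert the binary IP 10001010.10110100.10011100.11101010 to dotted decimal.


10001010 = 138
10110100 = 180
10011100 = 156
11101010 = 234
IP: 138.180.156.234


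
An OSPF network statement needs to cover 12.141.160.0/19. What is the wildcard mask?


Subnet mask: 255.255.224.0
Wildcard = 255.255.255.255 - subnet mask
255 - 255 = 0
255 - 255 = 0
255 - 224 = 31
255 - 0 = 255
Wildcard: 0.0.31.255


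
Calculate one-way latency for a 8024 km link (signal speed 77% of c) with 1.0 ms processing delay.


Speed = 0.77 * 3e5 km/s = 231000 km/s
Propagation delay = 8024 / 231000 = 0.0347 s = 34.7359 ms
Processing delay = 1.0 ms
Total one-way latency = 35.7359 ms


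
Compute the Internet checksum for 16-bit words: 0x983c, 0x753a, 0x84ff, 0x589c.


Sum all words (with carry folding):
+ 0x983c = 0x983c
+ 0x753a = 0x0d77
+ 0x84ff = 0x9276
+ 0x589c = 0xeb12
One's complement: ~0xeb12
Checksum = 0x14ed


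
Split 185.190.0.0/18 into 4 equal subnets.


New prefix = 18 + 2 = 20
Each subnet has 4096 addresses
  185.190.0.0/20
  185.190.16.0/20
  185.190.32.0/20
  185.190.48.0/20
Subnets: 185.190.0.0/20, 185.190.16.0/20, 185.190.32.0/20, 185.190.48.0/20


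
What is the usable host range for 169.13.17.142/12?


Network: 169.0.0.0
Broadcast: 169.15.255.255
First usable = network + 1
Last usable = broadcast - 1
Range: 169.0.0.1 to 169.15.255.254


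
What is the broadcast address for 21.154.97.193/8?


Network: 21.0.0.0/8
Host bits = 24
Set all host bits to 1:
Broadcast: 21.255.255.255


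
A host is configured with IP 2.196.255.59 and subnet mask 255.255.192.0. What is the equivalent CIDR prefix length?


Binary: 11111111.11111111.11000000.00000000
Count leading 1s
Prefix: /18


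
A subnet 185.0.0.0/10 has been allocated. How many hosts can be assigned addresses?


Host bits = 32 - 10 = 22
Total addresses = 2^22 = 4194304
Usable = total - 2 (network and broadcast)
Usable hosts: 4194302


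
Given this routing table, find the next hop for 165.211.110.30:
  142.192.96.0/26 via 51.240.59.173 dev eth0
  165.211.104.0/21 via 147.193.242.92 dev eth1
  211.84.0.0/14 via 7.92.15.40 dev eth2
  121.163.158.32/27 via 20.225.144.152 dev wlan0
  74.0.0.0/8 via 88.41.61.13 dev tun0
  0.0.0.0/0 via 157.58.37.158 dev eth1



Longest prefix match for 165.211.110.30:
  /26 142.192.96.0: no
  /21 165.211.104.0: MATCH
  /14 211.84.0.0: no
  /27 121.163.158.32: no
  /8 74.0.0.0: no
  /0 0.0.0.0: MATCH
Selected: next-hop 147.193.242.92 via eth1 (matched /21)


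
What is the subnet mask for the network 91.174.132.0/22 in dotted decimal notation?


/22 means 22 network bits, 10 host bits
Binary: 11111111111111111111110000000000
Mask: 255.255.252.0


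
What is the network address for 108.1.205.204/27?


IP:   01101100.00000001.11001101.11001100
Mask: 11111111.11111111.11111111.11100000
AND operation:
Net:  01101100.00000001.11001101.11000000
Network: 108.1.205.192/27


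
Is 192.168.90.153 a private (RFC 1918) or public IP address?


RFC 1918 private ranges:
  10.0.0.0/8 (10.0.0.0 - 10.255.255.255)
  172.16.0.0/12 (172.16.0.0 - 172.31.255.255)
  192.168.0.0/16 (192.168.0.0 - 192.168.255.255)
Private (in 192.168.0.0/16)


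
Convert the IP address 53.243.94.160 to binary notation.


53 = 00110101
243 = 11110011
94 = 01011110
160 = 10100000
Binary: 00110101.11110011.01011110.10100000


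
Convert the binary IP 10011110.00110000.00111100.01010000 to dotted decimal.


10011110 = 158
00110000 = 48
00111100 = 60
01010000 = 80
IP: 158.48.60.80


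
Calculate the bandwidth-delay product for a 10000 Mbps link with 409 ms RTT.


BDP = bandwidth * RTT
= 10000 Mbps * 409 ms
= 10000 * 1e6 * 409 / 1000 bits
= 4090000000 bits
= 511250000 bytes
= 499267.5781 KB
BDP = 4090000000 bits (511250000 bytes)


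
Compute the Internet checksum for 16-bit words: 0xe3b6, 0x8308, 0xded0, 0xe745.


Sum all words (with carry folding):
+ 0xe3b6 = 0xe3b6
+ 0x8308 = 0x66bf
+ 0xded0 = 0x4590
+ 0xe745 = 0x2cd6
One's complement: ~0x2cd6
Checksum = 0xd329


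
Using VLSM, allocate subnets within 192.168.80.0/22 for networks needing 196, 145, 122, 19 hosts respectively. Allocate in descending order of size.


196 hosts -> /24 (254 usable): 192.168.80.0/24
145 hosts -> /24 (254 usable): 192.168.81.0/24
122 hosts -> /25 (126 usable): 192.168.82.0/25
19 hosts -> /27 (30 usable): 192.168.82.128/27
Allocation: 192.168.80.0/24 (196 hosts, 254 usable); 192.168.81.0/24 (145 hosts, 254 usable); 192.168.82.0/25 (122 hosts, 126 usable); 192.168.82.128/27 (19 hosts, 30 usable)


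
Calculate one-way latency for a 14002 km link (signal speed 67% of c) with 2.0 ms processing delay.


Speed = 0.67 * 3e5 km/s = 201000 km/s
Propagation delay = 14002 / 201000 = 0.0697 s = 69.6617 ms
Processing delay = 2.0 ms
Total one-way latency = 71.6617 ms


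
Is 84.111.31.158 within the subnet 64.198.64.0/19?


Subnet network: 64.198.64.0
Test IP AND mask: 84.111.0.0
No, 84.111.31.158 is not in 64.198.64.0/19


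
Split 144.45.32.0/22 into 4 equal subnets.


New prefix = 22 + 2 = 24
Each subnet has 256 addresses
  144.45.32.0/24
  144.45.33.0/24
  144.45.34.0/24
  144.45.35.0/24
Subnets: 144.45.32.0/24, 144.45.33.0/24, 144.45.34.0/24, 144.45.35.0/24


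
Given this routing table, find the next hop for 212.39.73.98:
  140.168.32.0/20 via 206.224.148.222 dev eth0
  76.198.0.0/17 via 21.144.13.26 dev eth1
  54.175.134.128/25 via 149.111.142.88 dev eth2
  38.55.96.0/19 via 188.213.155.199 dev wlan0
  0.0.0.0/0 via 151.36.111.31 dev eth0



Longest prefix match for 212.39.73.98:
  /20 140.168.32.0: no
  /17 76.198.0.0: no
  /25 54.175.134.128: no
  /19 38.55.96.0: no
  /0 0.0.0.0: MATCH
Selected: next-hop 151.36.111.31 via eth0 (matched /0)


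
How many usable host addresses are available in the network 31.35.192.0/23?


Host bits = 32 - 23 = 9
Total addresses = 2^9 = 512
Usable = total - 2 (network and broadcast)
Usable hosts: 510


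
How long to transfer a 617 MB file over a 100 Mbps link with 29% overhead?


Effective throughput = 100 * (1 - 29/100) = 71 Mbps
File size in Mb = 617 * 8 = 4936 Mb
Time = 4936 / 71
Time = 69.5211 seconds


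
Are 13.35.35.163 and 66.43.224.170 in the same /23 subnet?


Mask: 255.255.254.0
13.35.35.163 AND mask = 13.35.34.0
66.43.224.170 AND mask = 66.43.224.0
No, different subnets (13.35.34.0 vs 66.43.224.0)


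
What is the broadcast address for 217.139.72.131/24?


Network: 217.139.72.0/24
Host bits = 8
Set all host bits to 1:
Broadcast: 217.139.72.255


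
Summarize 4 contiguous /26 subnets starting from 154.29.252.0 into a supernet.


Original prefix: /26
Number of subnets: 4 = 2^2
New prefix = 26 - 2 = 24
Supernet: 154.29.252.0/24


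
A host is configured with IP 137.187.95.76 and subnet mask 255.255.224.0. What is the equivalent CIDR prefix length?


Binary: 11111111.11111111.11100000.00000000
Count leading 1s
Prefix: /19


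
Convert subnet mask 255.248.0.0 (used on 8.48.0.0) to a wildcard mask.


Subnet mask: 255.248.0.0
Wildcard = 255.255.255.255 - subnet mask
255 - 255 = 0
255 - 248 = 7
255 - 0 = 255
255 - 0 = 255
Wildcard: 0.7.255.255


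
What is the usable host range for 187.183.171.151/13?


Network: 187.176.0.0
Broadcast: 187.183.255.255
First usable = network + 1
Last usable = broadcast - 1
Range: 187.176.0.1 to 187.183.255.254


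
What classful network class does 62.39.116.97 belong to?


First octet: 62
Binary: 00111110
0xxxxxxx -> Class A (1-126)
Class A, default mask 255.0.0.0 (/8)


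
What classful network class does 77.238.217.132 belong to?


First octet: 77
Binary: 01001101
0xxxxxxx -> Class A (1-126)
Class A, default mask 255.0.0.0 (/8)


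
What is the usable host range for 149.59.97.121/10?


Network: 149.0.0.0
Broadcast: 149.63.255.255
First usable = network + 1
Last usable = broadcast - 1
Range: 149.0.0.1 to 149.63.255.254


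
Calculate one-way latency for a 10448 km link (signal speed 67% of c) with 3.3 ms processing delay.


Speed = 0.67 * 3e5 km/s = 201000 km/s
Propagation delay = 10448 / 201000 = 0.052 s = 51.9801 ms
Processing delay = 3.3 ms
Total one-way latency = 55.2801 ms


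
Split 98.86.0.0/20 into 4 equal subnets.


New prefix = 20 + 2 = 22
Each subnet has 1024 addresses
  98.86.0.0/22
  98.86.4.0/22
  98.86.8.0/22
  98.86.12.0/22
Subnets: 98.86.0.0/22, 98.86.4.0/22, 98.86.8.0/22, 98.86.12.0/22


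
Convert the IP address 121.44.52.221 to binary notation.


121 = 01111001
44 = 00101100
52 = 00110100
221 = 11011101
Binary: 01111001.00101100.00110100.11011101


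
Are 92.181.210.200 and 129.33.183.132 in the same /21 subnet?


Mask: 255.255.248.0
92.181.210.200 AND mask = 92.181.208.0
129.33.183.132 AND mask = 129.33.176.0
No, different subnets (92.181.208.0 vs 129.33.176.0)


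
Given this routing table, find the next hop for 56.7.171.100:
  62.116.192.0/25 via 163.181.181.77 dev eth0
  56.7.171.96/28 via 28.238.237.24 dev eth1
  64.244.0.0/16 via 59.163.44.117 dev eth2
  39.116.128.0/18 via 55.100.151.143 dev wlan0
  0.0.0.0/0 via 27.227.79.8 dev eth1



Longest prefix match for 56.7.171.100:
  /25 62.116.192.0: no
  /28 56.7.171.96: MATCH
  /16 64.244.0.0: no
  /18 39.116.128.0: no
  /0 0.0.0.0: MATCH
Selected: next-hop 28.238.237.24 via eth1 (matched /28)


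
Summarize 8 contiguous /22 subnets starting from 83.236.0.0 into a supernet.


Original prefix: /22
Number of subnets: 8 = 2^3
New prefix = 22 - 3 = 19
Supernet: 83.236.0.0/19


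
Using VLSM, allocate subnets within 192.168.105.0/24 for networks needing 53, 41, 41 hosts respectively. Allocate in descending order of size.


53 hosts -> /26 (62 usable): 192.168.105.0/26
41 hosts -> /26 (62 usable): 192.168.105.64/26
41 hosts -> /26 (62 usable): 192.168.105.128/26
Allocation: 192.168.105.0/26 (53 hosts, 62 usable); 192.168.105.64/26 (41 hosts, 62 usable); 192.168.105.128/26 (41 hosts, 62 usable)


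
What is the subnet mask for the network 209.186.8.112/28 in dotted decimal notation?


/28 means 28 network bits, 4 host bits
Binary: 11111111111111111111111111110000
Mask: 255.255.255.240


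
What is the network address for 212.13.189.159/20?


IP:   11010100.00001101.10111101.10011111
Mask: 11111111.11111111.11110000.00000000
AND operation:
Net:  11010100.00001101.10110000.00000000
Network: 212.13.176.0/20


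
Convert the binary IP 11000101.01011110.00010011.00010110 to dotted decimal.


11000101 = 197
01011110 = 94
00010011 = 19
00010110 = 22
IP: 197.94.19.22


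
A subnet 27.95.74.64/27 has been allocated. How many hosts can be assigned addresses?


Host bits = 32 - 27 = 5
Total addresses = 2^5 = 32
Usable = total - 2 (network and broadcast)
Usable hosts: 30


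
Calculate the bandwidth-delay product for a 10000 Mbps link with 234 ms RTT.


BDP = bandwidth * RTT
= 10000 Mbps * 234 ms
= 10000 * 1e6 * 234 / 1000 bits
= 2340000000 bits
= 292500000 bytes
= 285644.5312 KB
BDP = 2340000000 bits (292500000 bytes)


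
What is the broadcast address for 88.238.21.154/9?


Network: 88.128.0.0/9
Host bits = 23
Set all host bits to 1:
Broadcast: 88.255.255.255


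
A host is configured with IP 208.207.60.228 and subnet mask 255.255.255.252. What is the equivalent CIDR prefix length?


Binary: 11111111.11111111.11111111.11111100
Count leading 1s
Prefix: /30


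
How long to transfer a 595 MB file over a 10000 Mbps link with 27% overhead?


Effective throughput = 10000 * (1 - 27/100) = 7300 Mbps
File size in Mb = 595 * 8 = 4760 Mb
Time = 4760 / 7300
Time = 0.6521 seconds


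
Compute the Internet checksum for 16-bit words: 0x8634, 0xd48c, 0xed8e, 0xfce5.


Sum all words (with carry folding):
+ 0x8634 = 0x8634
+ 0xd48c = 0x5ac1
+ 0xed8e = 0x4850
+ 0xfce5 = 0x4536
One's complement: ~0x4536
Checksum = 0xbac9


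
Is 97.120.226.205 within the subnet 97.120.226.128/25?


Subnet network: 97.120.226.128
Test IP AND mask: 97.120.226.128
Yes, 97.120.226.205 is in 97.120.226.128/25


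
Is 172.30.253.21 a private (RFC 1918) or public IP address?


RFC 1918 private ranges:
  10.0.0.0/8 (10.0.0.0 - 10.255.255.255)
  172.16.0.0/12 (172.16.0.0 - 172.31.255.255)
  192.168.0.0/16 (192.168.0.0 - 192.168.255.255)
Private (in 172.16.0.0/12)


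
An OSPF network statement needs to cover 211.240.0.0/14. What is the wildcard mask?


Subnet mask: 255.252.0.0
Wildcard = 255.255.255.255 - subnet mask
255 - 255 = 0
255 - 252 = 3
255 - 0 = 255
255 - 0 = 255
Wildcard: 0.3.255.255


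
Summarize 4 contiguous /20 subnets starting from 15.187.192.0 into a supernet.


Original prefix: /20
Number of subnets: 4 = 2^2
New prefix = 20 - 2 = 18
Supernet: 15.187.192.0/18


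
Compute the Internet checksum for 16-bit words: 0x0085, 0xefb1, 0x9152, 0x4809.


Sum all words (with carry folding):
+ 0x0085 = 0x0085
+ 0xefb1 = 0xf036
+ 0x9152 = 0x8189
+ 0x4809 = 0xc992
One's complement: ~0xc992
Checksum = 0x366d


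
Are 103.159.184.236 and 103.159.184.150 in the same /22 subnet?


Mask: 255.255.252.0
103.159.184.236 AND mask = 103.159.184.0
103.159.184.150 AND mask = 103.159.184.0
Yes, same subnet (103.159.184.0)


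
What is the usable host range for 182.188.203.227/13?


Network: 182.184.0.0
Broadcast: 182.191.255.255
First usable = network + 1
Last usable = broadcast - 1
Range: 182.184.0.1 to 182.191.255.254


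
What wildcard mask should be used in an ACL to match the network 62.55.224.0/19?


Subnet mask: 255.255.224.0
Wildcard = 255.255.255.255 - subnet mask
255 - 255 = 0
255 - 255 = 0
255 - 224 = 31
255 - 0 = 255
Wildcard: 0.0.31.255


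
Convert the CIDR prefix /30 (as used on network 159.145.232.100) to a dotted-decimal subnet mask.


/30 means 30 network bits, 2 host bits
Binary: 11111111111111111111111111111100
Mask: 255.255.255.252


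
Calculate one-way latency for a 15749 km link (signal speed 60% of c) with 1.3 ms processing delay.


Speed = 0.6 * 3e5 km/s = 180000 km/s
Propagation delay = 15749 / 180000 = 0.0875 s = 87.4944 ms
Processing delay = 1.3 ms
Total one-way latency = 88.7944 ms


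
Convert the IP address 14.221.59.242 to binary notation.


14 = 00001110
221 = 11011101
59 = 00111011
242 = 11110010
Binary: 00001110.11011101.00111011.11110010


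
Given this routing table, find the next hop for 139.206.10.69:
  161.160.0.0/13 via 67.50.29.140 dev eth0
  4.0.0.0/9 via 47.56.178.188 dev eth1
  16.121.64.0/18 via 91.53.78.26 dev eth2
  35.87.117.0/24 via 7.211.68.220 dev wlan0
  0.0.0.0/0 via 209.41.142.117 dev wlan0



Longest prefix match for 139.206.10.69:
  /13 161.160.0.0: no
  /9 4.0.0.0: no
  /18 16.121.64.0: no
  /24 35.87.117.0: no
  /0 0.0.0.0: MATCH
Selected: next-hop 209.41.142.117 via wlan0 (matched /0)


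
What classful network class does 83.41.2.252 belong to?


First octet: 83
Binary: 01010011
0xxxxxxx -> Class A (1-126)
Class A, default mask 255.0.0.0 (/8)


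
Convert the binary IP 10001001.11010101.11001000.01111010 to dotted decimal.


10001001 = 137
11010101 = 213
11001000 = 200
01111010 = 122
IP: 137.213.200.122


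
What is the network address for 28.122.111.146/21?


IP:   00011100.01111010.01101111.10010010
Mask: 11111111.11111111.11111000.00000000
AND operation:
Net:  00011100.01111010.01101000.00000000
Network: 28.122.104.0/21


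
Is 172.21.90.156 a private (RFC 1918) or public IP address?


RFC 1918 private ranges:
  10.0.0.0/8 (10.0.0.0 - 10.255.255.255)
  172.16.0.0/12 (172.16.0.0 - 172.31.255.255)
  192.168.0.0/16 (192.168.0.0 - 192.168.255.255)
Private (in 172.16.0.0/12)


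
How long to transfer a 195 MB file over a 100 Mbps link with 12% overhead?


Effective throughput = 100 * (1 - 12/100) = 88 Mbps
File size in Mb = 195 * 8 = 1560 Mb
Time = 1560 / 88
Time = 17.7273 seconds


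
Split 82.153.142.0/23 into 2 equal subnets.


New prefix = 23 + 1 = 24
Each subnet has 256 addresses
  82.153.142.0/24
  82.153.143.0/24
Subnets: 82.153.142.0/24, 82.153.143.0/24


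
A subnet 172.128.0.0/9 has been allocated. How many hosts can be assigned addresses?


Host bits = 32 - 9 = 23
Total addresses = 2^23 = 8388608
Usable = total - 2 (network and broadcast)
Usable hosts: 8388606


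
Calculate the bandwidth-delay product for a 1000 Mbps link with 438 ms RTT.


BDP = bandwidth * RTT
= 1000 Mbps * 438 ms
= 1000 * 1e6 * 438 / 1000 bits
= 438000000 bits
= 54750000 bytes
= 53466.7969 KB
BDP = 438000000 bits (54750000 bytes)


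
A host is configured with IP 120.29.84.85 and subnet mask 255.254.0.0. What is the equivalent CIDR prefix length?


Binary: 11111111.11111110.00000000.00000000
Count leading 1s
Prefix: /15


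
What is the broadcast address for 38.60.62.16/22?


Network: 38.60.60.0/22
Host bits = 10
Set all host bits to 1:
Broadcast: 38.60.63.255


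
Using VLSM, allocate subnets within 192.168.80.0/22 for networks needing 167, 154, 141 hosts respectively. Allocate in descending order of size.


167 hosts -> /24 (254 usable): 192.168.80.0/24
154 hosts -> /24 (254 usable): 192.168.81.0/24
141 hosts -> /24 (254 usable): 192.168.82.0/24
Allocation: 192.168.80.0/24 (167 hosts, 254 usable); 192.168.81.0/24 (154 hosts, 254 usable); 192.168.82.0/24 (141 hosts, 254 usable)


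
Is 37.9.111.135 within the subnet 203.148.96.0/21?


Subnet network: 203.148.96.0
Test IP AND mask: 37.9.104.0
No, 37.9.111.135 is not in 203.148.96.0/21


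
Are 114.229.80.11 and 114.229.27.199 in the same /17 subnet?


Mask: 255.255.128.0
114.229.80.11 AND mask = 114.229.0.0
114.229.27.199 AND mask = 114.229.0.0
Yes, same subnet (114.229.0.0)


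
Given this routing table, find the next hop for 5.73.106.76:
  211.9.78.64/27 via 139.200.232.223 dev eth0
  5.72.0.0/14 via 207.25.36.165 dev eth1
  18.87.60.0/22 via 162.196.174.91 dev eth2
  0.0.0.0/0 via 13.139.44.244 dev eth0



Longest prefix match for 5.73.106.76:
  /27 211.9.78.64: no
  /14 5.72.0.0: MATCH
  /22 18.87.60.0: no
  /0 0.0.0.0: MATCH
Selected: next-hop 207.25.36.165 via eth1 (matched /14)


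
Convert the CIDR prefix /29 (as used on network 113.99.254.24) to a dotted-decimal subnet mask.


/29 means 29 network bits, 3 host bits
Binary: 11111111111111111111111111111000
Mask: 255.255.255.248


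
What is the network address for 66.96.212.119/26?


IP:   01000010.01100000.11010100.01110111
Mask: 11111111.11111111.11111111.11000000
AND operation:
Net:  01000010.01100000.11010100.01000000
Network: 66.96.212.64/26


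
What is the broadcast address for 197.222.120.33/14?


Network: 197.220.0.0/14
Host bits = 18
Set all host bits to 1:
Broadcast: 197.223.255.255


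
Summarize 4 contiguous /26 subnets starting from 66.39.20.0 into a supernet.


Original prefix: /26
Number of subnets: 4 = 2^2
New prefix = 26 - 2 = 24
Supernet: 66.39.20.0/24


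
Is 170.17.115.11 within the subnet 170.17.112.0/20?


Subnet network: 170.17.112.0
Test IP AND mask: 170.17.112.0
Yes, 170.17.115.11 is in 170.17.112.0/20


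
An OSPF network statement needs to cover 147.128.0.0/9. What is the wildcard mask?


Subnet mask: 255.128.0.0
Wildcard = 255.255.255.255 - subnet mask
255 - 255 = 0
255 - 128 = 127
255 - 0 = 255
255 - 0 = 255
Wildcard: 0.127.255.255


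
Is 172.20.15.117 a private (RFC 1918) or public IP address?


RFC 1918 private ranges:
  10.0.0.0/8 (10.0.0.0 - 10.255.255.255)
  172.16.0.0/12 (172.16.0.0 - 172.31.255.255)
  192.168.0.0/16 (192.168.0.0 - 192.168.255.255)
Private (in 172.16.0.0/12)


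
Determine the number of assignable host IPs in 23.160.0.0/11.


Host bits = 32 - 11 = 21
Total addresses = 2^21 = 2097152
Usable = total - 2 (network and broadcast)
Usable hosts: 2097150


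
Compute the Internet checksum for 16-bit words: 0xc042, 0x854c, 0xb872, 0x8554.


Sum all words (with carry folding):
+ 0xc042 = 0xc042
+ 0x854c = 0x458f
+ 0xb872 = 0xfe01
+ 0x8554 = 0x8356
One's complement: ~0x8356
Checksum = 0x7ca9


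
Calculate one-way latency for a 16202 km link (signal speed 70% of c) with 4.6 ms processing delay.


Speed = 0.7 * 3e5 km/s = 210000 km/s
Propagation delay = 16202 / 210000 = 0.0772 s = 77.1524 ms
Processing delay = 4.6 ms
Total one-way latency = 81.7524 ms


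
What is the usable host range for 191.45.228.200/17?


Network: 191.45.128.0
Broadcast: 191.45.255.255
First usable = network + 1
Last usable = broadcast - 1
Range: 191.45.128.1 to 191.45.255.254


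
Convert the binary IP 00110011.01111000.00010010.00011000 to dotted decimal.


00110011 = 51
01111000 = 120
00010010 = 18
00011000 = 24
IP: 51.120.18.24


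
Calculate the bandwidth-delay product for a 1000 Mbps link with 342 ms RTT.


BDP = bandwidth * RTT
= 1000 Mbps * 342 ms
= 1000 * 1e6 * 342 / 1000 bits
= 342000000 bits
= 42750000 bytes
= 41748.0469 KB
BDP = 342000000 bits (42750000 bytes)


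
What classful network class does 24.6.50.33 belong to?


First octet: 24
Binary: 00011000
0xxxxxxx -> Class A (1-126)
Class A, default mask 255.0.0.0 (/8)


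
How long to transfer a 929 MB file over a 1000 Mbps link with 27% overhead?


Effective throughput = 1000 * (1 - 27/100) = 730 Mbps
File size in Mb = 929 * 8 = 7432 Mb
Time = 7432 / 730
Time = 10.1808 seconds


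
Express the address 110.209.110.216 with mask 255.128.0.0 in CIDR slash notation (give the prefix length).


Binary: 11111111.10000000.00000000.00000000
Count leading 1s
Prefix: /9


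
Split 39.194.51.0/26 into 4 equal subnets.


New prefix = 26 + 2 = 28
Each subnet has 16 addresses
  39.194.51.0/28
  39.194.51.16/28
  39.194.51.32/28
  39.194.51.48/28
Subnets: 39.194.51.0/28, 39.194.51.16/28, 39.194.51.32/28, 39.194.51.48/28


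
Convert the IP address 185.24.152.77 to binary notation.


185 = 10111001
24 = 00011000
152 = 10011000
77 = 01001101
Binary: 10111001.00011000.10011000.01001101


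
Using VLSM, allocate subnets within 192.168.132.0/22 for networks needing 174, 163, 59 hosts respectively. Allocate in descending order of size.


174 hosts -> /24 (254 usable): 192.168.132.0/24
163 hosts -> /24 (254 usable): 192.168.133.0/24
59 hosts -> /26 (62 usable): 192.168.134.0/26
Allocation: 192.168.132.0/24 (174 hosts, 254 usable); 192.168.133.0/24 (163 hosts, 254 usable); 192.168.134.0/26 (59 hosts, 62 usable)


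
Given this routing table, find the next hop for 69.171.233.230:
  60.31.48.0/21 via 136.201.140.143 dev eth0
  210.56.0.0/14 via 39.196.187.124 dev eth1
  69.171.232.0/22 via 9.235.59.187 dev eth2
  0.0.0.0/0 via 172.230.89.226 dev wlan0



Longest prefix match for 69.171.233.230:
  /21 60.31.48.0: no
  /14 210.56.0.0: no
  /22 69.171.232.0: MATCH
  /0 0.0.0.0: MATCH
Selected: next-hop 9.235.59.187 via eth2 (matched /22)


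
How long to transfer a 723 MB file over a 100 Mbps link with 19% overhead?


Effective throughput = 100 * (1 - 19/100) = 81 Mbps
File size in Mb = 723 * 8 = 5784 Mb
Time = 5784 / 81
Time = 71.4074 seconds


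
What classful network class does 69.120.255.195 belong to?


First octet: 69
Binary: 01000101
0xxxxxxx -> Class A (1-126)
Class A, default mask 255.0.0.0 (/8)


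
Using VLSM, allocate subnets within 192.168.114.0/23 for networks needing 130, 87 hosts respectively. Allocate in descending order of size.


130 hosts -> /24 (254 usable): 192.168.114.0/24
87 hosts -> /25 (126 usable): 192.168.115.0/25
Allocation: 192.168.114.0/24 (130 hosts, 254 usable); 192.168.115.0/25 (87 hosts, 126 usable)


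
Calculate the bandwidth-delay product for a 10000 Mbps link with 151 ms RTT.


BDP = bandwidth * RTT
= 10000 Mbps * 151 ms
= 10000 * 1e6 * 151 / 1000 bits
= 1510000000 bits
= 188750000 bytes
= 184326.1719 KB
BDP = 1510000000 bits (188750000 bytes)
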